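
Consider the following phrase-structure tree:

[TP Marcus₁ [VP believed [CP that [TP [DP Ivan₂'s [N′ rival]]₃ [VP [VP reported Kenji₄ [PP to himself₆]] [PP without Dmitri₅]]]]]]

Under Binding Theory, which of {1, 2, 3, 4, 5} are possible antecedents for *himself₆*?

{3, 4}

*himself* is an anaphor, so Principle A applies: it must be bound in its binding domain.
Binding domain of *himself₆*: the embedded TP, whose subject is [Ivan₂'s rival]₃.
*Marcus₁* c-commands the anaphor but is outside its binding domain → cannot satisfy Principle A.
*Ivan₂* does not c-command the anaphor → cannot bind it.
*[Ivan₂'s rival]₃* c-commands the anaphor within its binding domain → licit binder.
*Kenji₄* c-commands the anaphor within its binding domain → licit binder.
*Dmitri₅* does not c-command the anaphor → cannot bind it.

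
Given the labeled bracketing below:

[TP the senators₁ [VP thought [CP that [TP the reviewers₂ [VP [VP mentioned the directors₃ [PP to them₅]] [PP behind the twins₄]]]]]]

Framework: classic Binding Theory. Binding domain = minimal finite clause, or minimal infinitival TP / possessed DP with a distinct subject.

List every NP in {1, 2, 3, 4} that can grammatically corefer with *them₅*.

{1, 4}

*them* is a pronoun, so Principle B applies: it must be free in its binding domain.
Binding domain of *them₅*: the embedded TP, whose subject is the reviewers₂.
*the senators₁* c-commands the pronoun but from outside its binding domain, and is not c-commanded by it → coindexation permitted.
*the reviewers₂* c-commands the pronoun within its binding domain → coindexation would violate Principle B.
*the directors₃* c-commands the pronoun within its binding domain → coindexation would violate Principle B.
*the twins₄* and the pronoun do not c-command one another → neither Principle B nor Principle C is at stake; coindexation permitted.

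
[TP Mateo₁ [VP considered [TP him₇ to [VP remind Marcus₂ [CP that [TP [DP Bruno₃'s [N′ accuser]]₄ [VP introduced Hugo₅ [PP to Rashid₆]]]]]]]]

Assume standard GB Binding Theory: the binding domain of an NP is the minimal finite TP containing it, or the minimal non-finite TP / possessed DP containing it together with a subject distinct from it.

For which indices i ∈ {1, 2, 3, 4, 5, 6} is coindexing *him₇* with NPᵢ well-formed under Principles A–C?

*him* is a pronoun, so Principle B applies: it must be free in its binding domain.
Binding domain of *him₇*: the matrix TP, whose subject is Mateo₁.
*Mateo₁* c-commands the pronoun within its binding domain → coindexation would violate Principle B.
*Marcus₂*: the pronoun c-commands this R-expression → coindexation would violate Principle C on *Marcus₂*.
*Bruno₃*: the pronoun c-commands this R-expression → coindexation would violate Principle C on *Bruno₃*.
*[Bruno₃'s accuser]₄*: the pronoun c-commands this R-expression → coindexation would violate Principle C on *[Bruno₃'s accuser]₄*.
*Hugo₅*: the pronoun c-commands this R-expression → coindexation would violate Principle C on *Hugo₅*.
*Rashid₆*: the pronoun c-commands this R-expression → coindexation would violate Principle C on *Rashid₆*.

none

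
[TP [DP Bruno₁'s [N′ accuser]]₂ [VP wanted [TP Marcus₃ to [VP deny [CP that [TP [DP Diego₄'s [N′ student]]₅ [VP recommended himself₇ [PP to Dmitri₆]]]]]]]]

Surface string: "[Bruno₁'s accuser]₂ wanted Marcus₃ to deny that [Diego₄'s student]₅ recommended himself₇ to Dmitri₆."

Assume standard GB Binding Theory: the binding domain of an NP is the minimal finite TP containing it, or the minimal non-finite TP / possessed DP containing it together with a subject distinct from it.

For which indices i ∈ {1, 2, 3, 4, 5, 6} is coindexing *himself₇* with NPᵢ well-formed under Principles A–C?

{5}

*himself* is an anaphor, so Principle A applies: it must be bound in its binding domain.
Binding domain of *himself₇*: the embedded TP, whose subject is [Diego₄'s student]₅.
*Bruno₁* does not c-command the anaphor → cannot bind it.
*[Bruno₁'s accuser]₂* c-commands the anaphor but is outside its binding domain → cannot satisfy Principle A.
*Marcus₃* c-commands the anaphor but is outside its binding domain → cannot satisfy Principle A.
*Diego₄* does not c-command the anaphor → cannot bind it.
*[Diego₄'s student]₅* c-commands the anaphor within its binding domain → licit binder.
*Dmitri₆* does not c-command the anaphor → cannot bind it.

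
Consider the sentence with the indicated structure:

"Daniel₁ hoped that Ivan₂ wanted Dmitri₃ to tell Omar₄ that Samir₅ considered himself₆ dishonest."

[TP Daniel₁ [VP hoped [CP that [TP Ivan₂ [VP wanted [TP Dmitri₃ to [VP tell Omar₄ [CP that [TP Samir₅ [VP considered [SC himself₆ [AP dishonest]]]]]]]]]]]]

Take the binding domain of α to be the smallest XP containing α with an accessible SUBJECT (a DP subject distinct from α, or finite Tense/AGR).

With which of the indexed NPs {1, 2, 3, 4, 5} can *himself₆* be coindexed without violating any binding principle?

*himself* is an anaphor, so Principle A applies: it must be bound in its binding domain.
Binding domain of *himself₆*: the embedded TP, whose subject is Samir₅.
*Daniel₁* c-commands the anaphor but is outside its binding domain → cannot satisfy Principle A.
*Ivan₂* c-commands the anaphor but is outside its binding domain → cannot satisfy Principle A.
*Dmitri₃* c-commands the anaphor but is outside its binding domain → cannot satisfy Principle A.
*Omar₄* c-commands the anaphor but is outside its binding domain → cannot satisfy Principle A.
*Samir₅* c-commands the anaphor within its binding domain → licit binder.

{5}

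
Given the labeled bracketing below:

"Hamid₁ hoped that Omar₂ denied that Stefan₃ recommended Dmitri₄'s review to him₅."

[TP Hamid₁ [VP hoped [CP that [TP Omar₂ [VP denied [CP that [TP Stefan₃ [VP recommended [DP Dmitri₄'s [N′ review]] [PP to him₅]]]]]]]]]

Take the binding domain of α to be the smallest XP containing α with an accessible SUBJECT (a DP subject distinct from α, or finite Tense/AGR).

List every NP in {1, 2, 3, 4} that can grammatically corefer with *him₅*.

*him* is a pronoun, so Principle B applies: it must be free in its binding domain.
Binding domain of *him₅*: the embedded TP, whose subject is Stefan₃.
*Hamid₁* c-commands the pronoun but from outside its binding domain, and is not c-commanded by it → coindexation permitted.
*Omar₂* c-commands the pronoun but from outside its binding domain, and is not c-commanded by it → coindexation permitted.
*Stefan₃* c-commands the pronoun within its binding domain → coindexation would violate Principle B.
*Dmitri₄* and the pronoun do not c-command one another → neither Principle B nor Principle C is at stake; coindexation permitted.

{1, 2, 4}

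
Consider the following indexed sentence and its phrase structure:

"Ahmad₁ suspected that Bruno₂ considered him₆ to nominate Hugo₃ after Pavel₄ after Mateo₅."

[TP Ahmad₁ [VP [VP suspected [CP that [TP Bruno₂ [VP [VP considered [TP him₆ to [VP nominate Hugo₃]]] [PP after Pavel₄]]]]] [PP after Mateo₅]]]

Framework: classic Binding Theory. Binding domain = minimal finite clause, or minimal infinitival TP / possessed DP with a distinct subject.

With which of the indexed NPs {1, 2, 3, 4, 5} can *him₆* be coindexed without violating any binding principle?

*him* is a pronoun, so Principle B applies: it must be free in its binding domain.
Binding domain of *him₆*: the embedded TP, whose subject is Bruno₂.
*Ahmad₁* c-commands the pronoun but from outside its binding domain, and is not c-commanded by it → coindexation permitted.
*Bruno₂* c-commands the pronoun within its binding domain → coindexation would violate Principle B.
*Hugo₃*: the pronoun c-commands this R-expression → coindexation would violate Principle C on *Hugo₃*.
*Pavel₄* and the pronoun do not c-command one another → neither Principle B nor Principle C is at stake; coindexation permitted.
*Mateo₅* and the pronoun do not c-command one another → neither Principle B nor Principle C is at stake; coindexation permitted.

{1, 4, 5}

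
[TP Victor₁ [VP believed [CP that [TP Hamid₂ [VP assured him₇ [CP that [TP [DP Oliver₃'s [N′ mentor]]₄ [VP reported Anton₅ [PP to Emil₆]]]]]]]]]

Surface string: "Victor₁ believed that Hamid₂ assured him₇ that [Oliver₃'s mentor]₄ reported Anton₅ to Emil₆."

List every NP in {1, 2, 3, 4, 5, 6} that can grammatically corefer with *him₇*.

{1}

*him* is a pronoun, so Principle B applies: it must be free in its binding domain.
Binding domain of *him₇*: the embedded TP, whose subject is Hamid₂.
*Victor₁* c-commands the pronoun but from outside its binding domain, and is not c-commanded by it → coindexation permitted.
*Hamid₂* c-commands the pronoun within its binding domain → coindexation would violate Principle B.
*Oliver₃*: the pronoun c-commands this R-expression → coindexation would violate Principle C on *Oliver₃*.
*[Oliver₃'s mentor]₄*: the pronoun c-commands this R-expression → coindexation would violate Principle C on *[Oliver₃'s mentor]₄*.
*Anton₅*: the pronoun c-commands this R-expression → coindexation would violate Principle C on *Anton₅*.
*Emil₆*: the pronoun c-commands this R-expression → coindexation would violate Principle C on *Emil₆*.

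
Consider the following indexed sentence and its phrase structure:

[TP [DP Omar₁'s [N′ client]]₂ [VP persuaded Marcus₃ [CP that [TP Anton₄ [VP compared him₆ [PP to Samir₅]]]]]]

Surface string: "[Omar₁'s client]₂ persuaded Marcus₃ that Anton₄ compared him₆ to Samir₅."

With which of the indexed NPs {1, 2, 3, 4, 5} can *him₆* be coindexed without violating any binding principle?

{1, 2, 3}

*him* is a pronoun, so Principle B applies: it must be free in its binding domain.
Binding domain of *him₆*: the embedded TP, whose subject is Anton₄.
*Omar₁* and the pronoun do not c-command one another → neither Principle B nor Principle C is at stake; coindexation permitted.
*[Omar₁'s client]₂* c-commands the pronoun but from outside its binding domain, and is not c-commanded by it → coindexation permitted.
*Marcus₃* c-commands the pronoun but from outside its binding domain, and is not c-commanded by it → coindexation permitted.
*Anton₄* c-commands the pronoun within its binding domain → coindexation would violate Principle B.
*Samir₅*: the pronoun c-commands this R-expression → coindexation would violate Principle C on *Samir₅*.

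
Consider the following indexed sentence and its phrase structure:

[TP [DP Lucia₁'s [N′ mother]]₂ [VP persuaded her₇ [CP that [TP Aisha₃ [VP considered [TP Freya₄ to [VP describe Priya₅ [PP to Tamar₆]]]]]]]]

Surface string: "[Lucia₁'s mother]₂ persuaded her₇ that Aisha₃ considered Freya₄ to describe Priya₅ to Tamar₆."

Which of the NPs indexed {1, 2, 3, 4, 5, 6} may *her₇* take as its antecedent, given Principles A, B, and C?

{1}

*her* is a pronoun, so Principle B applies: it must be free in its binding domain.
Binding domain of *her₇*: the matrix TP, whose subject is [Lucia₁'s mother]₂.
*Lucia₁* and the pronoun do not c-command one another → neither Principle B nor Principle C is at stake; coindexation permitted.
*[Lucia₁'s mother]₂* c-commands the pronoun within its binding domain → coindexation would violate Principle B.
*Aisha₃*: the pronoun c-commands this R-expression → coindexation would violate Principle C on *Aisha₃*.
*Freya₄*: the pronoun c-commands this R-expression → coindexation would violate Principle C on *Freya₄*.
*Priya₅*: the pronoun c-commands this R-expression → coindexation would violate Principle C on *Priya₅*.
*Tamar₆*: the pronoun c-commands this R-expression → coindexation would violate Principle C on *Tamar₆*.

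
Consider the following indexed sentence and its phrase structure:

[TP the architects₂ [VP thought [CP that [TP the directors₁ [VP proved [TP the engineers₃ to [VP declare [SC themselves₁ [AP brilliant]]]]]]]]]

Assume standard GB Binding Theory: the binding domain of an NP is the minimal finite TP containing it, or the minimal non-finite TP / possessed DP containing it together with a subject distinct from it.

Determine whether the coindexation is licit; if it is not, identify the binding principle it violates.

Principle A

The two coindexed NPs are *the directors₁* and *themselves₁*.
*themselves₁* is an anaphor. Principle A requires it to be bound within its binding domain — the embedded TP, whose subject is the engineers₃.
Within that domain it is c-commanded by *the engineers₃*, which does not share its index.
*the directors₁* does c-command the anaphor, but from outside its binding domain.
The anaphor is unbound in its domain → Principle A violation.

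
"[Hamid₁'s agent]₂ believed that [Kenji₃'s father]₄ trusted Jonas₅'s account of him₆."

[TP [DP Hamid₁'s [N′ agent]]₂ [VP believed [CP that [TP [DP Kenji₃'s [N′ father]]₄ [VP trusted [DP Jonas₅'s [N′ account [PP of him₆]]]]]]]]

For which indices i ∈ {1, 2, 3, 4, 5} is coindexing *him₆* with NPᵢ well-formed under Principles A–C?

*him* is a pronoun, so Principle B applies: it must be free in its binding domain.
Binding domain of *him₆*: the possessed DP, whose subject is Jonas₅.
*Hamid₁* and the pronoun do not c-command one another → neither Principle B nor Principle C is at stake; coindexation permitted.
*[Hamid₁'s agent]₂* c-commands the pronoun but from outside its binding domain, and is not c-commanded by it → coindexation permitted.
*Kenji₃* and the pronoun do not c-command one another → neither Principle B nor Principle C is at stake; coindexation permitted.
*[Kenji₃'s father]₄* c-commands the pronoun but from outside its binding domain, and is not c-commanded by it → coindexation permitted.
*Jonas₅* c-commands the pronoun within its binding domain → coindexation would violate Principle B.

{1, 2, 3, 4}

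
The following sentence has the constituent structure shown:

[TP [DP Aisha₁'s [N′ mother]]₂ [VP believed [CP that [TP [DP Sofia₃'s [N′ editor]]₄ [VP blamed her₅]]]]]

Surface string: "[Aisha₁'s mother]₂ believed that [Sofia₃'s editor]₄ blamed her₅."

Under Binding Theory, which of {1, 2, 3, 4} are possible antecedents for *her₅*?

*her* is a pronoun, so Principle B applies: it must be free in its binding domain.
Binding domain of *her₅*: the embedded TP, whose subject is [Sofia₃'s editor]₄.
*Aisha₁* and the pronoun do not c-command one another → neither Principle B nor Principle C is at stake; coindexation permitted.
*[Aisha₁'s mother]₂* c-commands the pronoun but from outside its binding domain, and is not c-commanded by it → coindexation permitted.
*Sofia₃* and the pronoun do not c-command one another → neither Principle B nor Principle C is at stake; coindexation permitted.
*[Sofia₃'s editor]₄* c-commands the pronoun within its binding domain → coindexation would violate Principle B.

{1, 2, 3}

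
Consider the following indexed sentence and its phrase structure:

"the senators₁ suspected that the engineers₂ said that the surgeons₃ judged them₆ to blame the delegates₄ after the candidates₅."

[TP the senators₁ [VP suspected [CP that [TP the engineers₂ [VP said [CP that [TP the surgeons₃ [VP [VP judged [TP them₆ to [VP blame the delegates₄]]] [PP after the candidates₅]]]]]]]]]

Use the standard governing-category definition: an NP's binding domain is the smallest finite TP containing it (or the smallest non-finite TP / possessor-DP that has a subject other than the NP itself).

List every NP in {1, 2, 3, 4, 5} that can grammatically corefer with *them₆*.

{1, 2, 5}

*them* is a pronoun, so Principle B applies: it must be free in its binding domain.
Binding domain of *them₆*: the embedded TP, whose subject is the surgeons₃.
*the senators₁* c-commands the pronoun but from outside its binding domain, and is not c-commanded by it → coindexation permitted.
*the engineers₂* c-commands the pronoun but from outside its binding domain, and is not c-commanded by it → coindexation permitted.
*the surgeons₃* c-commands the pronoun within its binding domain → coindexation would violate Principle B.
*the delegates₄*: the pronoun c-commands this R-expression → coindexation would violate Principle C on *the delegates₄*.
*the candidates₅* and the pronoun do not c-command one another → neither Principle B nor Principle C is at stake; coindexation permitted.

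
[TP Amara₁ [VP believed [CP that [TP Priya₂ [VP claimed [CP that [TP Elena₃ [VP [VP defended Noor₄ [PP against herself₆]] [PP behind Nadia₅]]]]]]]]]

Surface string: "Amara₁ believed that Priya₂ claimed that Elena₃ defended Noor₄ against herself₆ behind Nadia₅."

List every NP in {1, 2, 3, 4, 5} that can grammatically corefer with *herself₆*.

{3, 4}

*herself* is an anaphor, so Principle A applies: it must be bound in its binding domain.
Binding domain of *herself₆*: the embedded TP, whose subject is Elena₃.
*Amara₁* c-commands the anaphor but is outside its binding domain → cannot satisfy Principle A.
*Priya₂* c-commands the anaphor but is outside its binding domain → cannot satisfy Principle A.
*Elena₃* c-commands the anaphor within its binding domain → licit binder.
*Noor₄* c-commands the anaphor within its binding domain → licit binder.
*Nadia₅* does not c-command the anaphor → cannot bind it.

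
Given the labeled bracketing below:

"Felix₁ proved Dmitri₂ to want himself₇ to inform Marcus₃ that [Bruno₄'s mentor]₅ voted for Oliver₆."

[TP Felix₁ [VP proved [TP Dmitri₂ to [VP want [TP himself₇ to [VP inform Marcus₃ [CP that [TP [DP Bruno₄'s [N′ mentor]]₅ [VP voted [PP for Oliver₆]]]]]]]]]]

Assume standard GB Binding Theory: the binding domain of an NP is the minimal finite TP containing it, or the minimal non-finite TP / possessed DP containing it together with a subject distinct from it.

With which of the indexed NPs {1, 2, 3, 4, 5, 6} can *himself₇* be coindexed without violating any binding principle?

{2}

*himself* is an anaphor, so Principle A applies: it must be bound in its binding domain.
Binding domain of *himself₇*: the embedded TP, whose subject is Dmitri₂.
*Felix₁* c-commands the anaphor but is outside its binding domain → cannot satisfy Principle A.
*Dmitri₂* c-commands the anaphor within its binding domain → licit binder.
*Marcus₃* does not c-command the anaphor → cannot bind it.
*Bruno₄* does not c-command the anaphor → cannot bind it.
*[Bruno₄'s mentor]₅* does not c-command the anaphor → cannot bind it.
*Oliver₆* does not c-command the anaphor → cannot bind it.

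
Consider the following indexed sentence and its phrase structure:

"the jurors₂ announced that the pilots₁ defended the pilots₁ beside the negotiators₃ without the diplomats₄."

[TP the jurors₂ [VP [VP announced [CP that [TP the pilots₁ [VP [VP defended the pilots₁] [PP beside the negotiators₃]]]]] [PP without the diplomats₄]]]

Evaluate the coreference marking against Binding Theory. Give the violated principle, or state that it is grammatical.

Principle C

The two coindexed NPs are *the pilots₁* (the lower occurrence) and *the pilots₁* (the higher occurrence).
*the pilots₁* (the lower occurrence) is an R-expression. Principle C requires it to be free everywhere.
*the pilots₁* (the higher occurrence) c-commands it and carries the same index.
The R-expression is bound → Principle C violation.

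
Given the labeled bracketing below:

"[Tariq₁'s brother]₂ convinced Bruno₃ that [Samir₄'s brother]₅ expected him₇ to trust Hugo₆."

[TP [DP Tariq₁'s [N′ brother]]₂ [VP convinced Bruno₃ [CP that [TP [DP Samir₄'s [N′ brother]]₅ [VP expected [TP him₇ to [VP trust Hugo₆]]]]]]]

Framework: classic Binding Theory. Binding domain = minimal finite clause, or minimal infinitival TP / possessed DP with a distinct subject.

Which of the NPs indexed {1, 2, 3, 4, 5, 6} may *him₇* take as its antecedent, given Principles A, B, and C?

*him* is a pronoun, so Principle B applies: it must be free in its binding domain.
Binding domain of *him₇*: the embedded TP, whose subject is [Samir₄'s brother]₅.
*Tariq₁* and the pronoun do not c-command one another → neither Principle B nor Principle C is at stake; coindexation permitted.
*[Tariq₁'s brother]₂* c-commands the pronoun but from outside its binding domain, and is not c-commanded by it → coindexation permitted.
*Bruno₃* c-commands the pronoun but from outside its binding domain, and is not c-commanded by it → coindexation permitted.
*Samir₄* and the pronoun do not c-command one another → neither Principle B nor Principle C is at stake; coindexation permitted.
*[Samir₄'s brother]₅* c-commands the pronoun within its binding domain → coindexation would violate Principle B.
*Hugo₆*: the pronoun c-commands this R-expression → coindexation would violate Principle C on *Hugo₆*.

{1, 2, 3, 4}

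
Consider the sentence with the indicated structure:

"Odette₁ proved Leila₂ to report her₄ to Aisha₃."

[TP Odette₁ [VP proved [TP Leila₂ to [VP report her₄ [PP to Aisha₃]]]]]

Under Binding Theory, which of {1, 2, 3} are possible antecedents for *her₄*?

*her* is a pronoun, so Principle B applies: it must be free in its binding domain.
Binding domain of *her₄*: the embedded TP, whose subject is Leila₂.
*Odette₁* c-commands the pronoun but from outside its binding domain, and is not c-commanded by it → coindexation permitted.
*Leila₂* c-commands the pronoun within its binding domain → coindexation would violate Principle B.
*Aisha₃*: the pronoun c-commands this R-expression → coindexation would violate Principle C on *Aisha₃*.

{1}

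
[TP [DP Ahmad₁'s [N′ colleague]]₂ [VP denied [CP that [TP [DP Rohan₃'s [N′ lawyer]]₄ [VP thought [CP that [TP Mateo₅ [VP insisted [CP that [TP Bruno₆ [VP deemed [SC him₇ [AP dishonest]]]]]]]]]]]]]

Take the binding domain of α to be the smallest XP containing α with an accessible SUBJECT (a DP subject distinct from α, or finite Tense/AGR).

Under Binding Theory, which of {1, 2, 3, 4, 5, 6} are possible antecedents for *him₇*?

{1, 2, 3, 4, 5}

*him* is a pronoun, so Principle B applies: it must be free in its binding domain.
Binding domain of *him₇*: the embedded TP, whose subject is Bruno₆.
*Ahmad₁* and the pronoun do not c-command one another → neither Principle B nor Principle C is at stake; coindexation permitted.
*[Ahmad₁'s colleague]₂* c-commands the pronoun but from outside its binding domain, and is not c-commanded by it → coindexation permitted.
*Rohan₃* and the pronoun do not c-command one another → neither Principle B nor Principle C is at stake; coindexation permitted.
*[Rohan₃'s lawyer]₄* c-commands the pronoun but from outside its binding domain, and is not c-commanded by it → coindexation permitted.
*Mateo₅* c-commands the pronoun but from outside its binding domain, and is not c-commanded by it → coindexation permitted.
*Bruno₆* c-commands the pronoun within its binding domain → coindexation would violate Principle B.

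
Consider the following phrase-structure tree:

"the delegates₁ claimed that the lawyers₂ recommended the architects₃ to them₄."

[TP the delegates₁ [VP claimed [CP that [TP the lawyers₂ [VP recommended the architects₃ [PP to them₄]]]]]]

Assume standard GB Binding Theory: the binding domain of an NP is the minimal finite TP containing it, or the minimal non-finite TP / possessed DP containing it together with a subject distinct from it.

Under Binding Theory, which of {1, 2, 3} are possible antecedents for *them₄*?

{1}

*them* is a pronoun, so Principle B applies: it must be free in its binding domain.
Binding domain of *them₄*: the embedded TP, whose subject is the lawyers₂.
*the delegates₁* c-commands the pronoun but from outside its binding domain, and is not c-commanded by it → coindexation permitted.
*the lawyers₂* c-commands the pronoun within its binding domain → coindexation would violate Principle B.
*the architects₃* c-commands the pronoun within its binding domain → coindexation would violate Principle B.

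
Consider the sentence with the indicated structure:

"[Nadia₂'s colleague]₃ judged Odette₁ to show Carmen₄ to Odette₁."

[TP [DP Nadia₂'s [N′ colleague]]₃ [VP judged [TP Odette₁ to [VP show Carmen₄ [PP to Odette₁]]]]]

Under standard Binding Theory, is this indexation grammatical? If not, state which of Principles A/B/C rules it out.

Principle C

The two coindexed NPs are *Odette₁* (the lower occurrence) and *Odette₁* (the higher occurrence).
*Odette₁* (the lower occurrence) is an R-expression. Principle C requires it to be free everywhere.
*Odette₁* (the higher occurrence) c-commands it and carries the same index.
The R-expression is bound → Principle C violation.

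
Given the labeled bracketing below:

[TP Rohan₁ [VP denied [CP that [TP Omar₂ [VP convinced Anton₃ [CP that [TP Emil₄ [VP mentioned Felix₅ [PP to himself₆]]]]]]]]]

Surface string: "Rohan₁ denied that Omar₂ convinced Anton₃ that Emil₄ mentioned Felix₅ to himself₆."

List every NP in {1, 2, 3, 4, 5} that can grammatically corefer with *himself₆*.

*himself* is an anaphor, so Principle A applies: it must be bound in its binding domain.
Binding domain of *himself₆*: the embedded TP, whose subject is Emil₄.
*Rohan₁* c-commands the anaphor but is outside its binding domain → cannot satisfy Principle A.
*Omar₂* c-commands the anaphor but is outside its binding domain → cannot satisfy Principle A.
*Anton₃* c-commands the anaphor but is outside its binding domain → cannot satisfy Principle A.
*Emil₄* c-commands the anaphor within its binding domain → licit binder.
*Felix₅* c-commands the anaphor within its binding domain → licit binder.

{4, 5}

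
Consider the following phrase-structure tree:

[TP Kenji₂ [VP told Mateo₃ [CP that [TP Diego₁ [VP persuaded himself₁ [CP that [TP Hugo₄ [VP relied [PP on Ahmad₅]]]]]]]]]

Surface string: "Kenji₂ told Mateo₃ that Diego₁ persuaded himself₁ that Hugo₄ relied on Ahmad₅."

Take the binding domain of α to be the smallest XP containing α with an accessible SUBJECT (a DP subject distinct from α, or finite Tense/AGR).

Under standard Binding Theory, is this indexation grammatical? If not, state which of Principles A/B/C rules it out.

grammatical

The two coindexed NPs are *Diego₁* and *himself₁*.
*himself₁* is an anaphor; its binding domain is the embedded TP, whose subject is Diego₁. *Diego₁* c-commands it within that domain and shares its index, so Principle A is satisfied.
*Diego₁* is an R-expression; *himself₁* does not c-command it, and no other NP shares its index, so Principle C is satisfied.
All principles are respected.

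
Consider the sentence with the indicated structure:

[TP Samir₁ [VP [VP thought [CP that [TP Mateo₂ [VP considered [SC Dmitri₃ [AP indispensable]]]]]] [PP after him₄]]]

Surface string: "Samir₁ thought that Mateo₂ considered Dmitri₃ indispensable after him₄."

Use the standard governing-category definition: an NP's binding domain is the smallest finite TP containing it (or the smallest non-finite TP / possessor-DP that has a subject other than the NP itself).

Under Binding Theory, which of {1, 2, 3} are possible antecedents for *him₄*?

{2, 3}

*him* is a pronoun, so Principle B applies: it must be free in its binding domain.
Binding domain of *him₄*: the matrix TP, whose subject is Samir₁.
*Samir₁* c-commands the pronoun within its binding domain → coindexation would violate Principle B.
*Mateo₂* and the pronoun do not c-command one another → neither Principle B nor Principle C is at stake; coindexation permitted.
*Dmitri₃* and the pronoun do not c-command one another → neither Principle B nor Principle C is at stake; coindexation permitted.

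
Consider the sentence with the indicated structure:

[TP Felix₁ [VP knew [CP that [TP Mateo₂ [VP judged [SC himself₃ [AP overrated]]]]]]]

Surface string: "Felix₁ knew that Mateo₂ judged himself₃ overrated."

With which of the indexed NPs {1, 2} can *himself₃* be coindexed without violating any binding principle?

{2}

*himself* is an anaphor, so Principle A applies: it must be bound in its binding domain.
Binding domain of *himself₃*: the embedded TP, whose subject is Mateo₂.
*Felix₁* c-commands the anaphor but is outside its binding domain → cannot satisfy Principle A.
*Mateo₂* c-commands the anaphor within its binding domain → licit binder.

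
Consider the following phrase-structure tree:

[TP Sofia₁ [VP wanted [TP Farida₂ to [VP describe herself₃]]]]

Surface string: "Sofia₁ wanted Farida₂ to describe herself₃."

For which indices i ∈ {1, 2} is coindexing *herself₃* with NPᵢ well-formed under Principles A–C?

{2}

*herself* is an anaphor, so Principle A applies: it must be bound in its binding domain.
Binding domain of *herself₃*: the embedded TP, whose subject is Farida₂.
*Sofia₁* c-commands the anaphor but is outside its binding domain → cannot satisfy Principle A.
*Farida₂* c-commands the anaphor within its binding domain → licit binder.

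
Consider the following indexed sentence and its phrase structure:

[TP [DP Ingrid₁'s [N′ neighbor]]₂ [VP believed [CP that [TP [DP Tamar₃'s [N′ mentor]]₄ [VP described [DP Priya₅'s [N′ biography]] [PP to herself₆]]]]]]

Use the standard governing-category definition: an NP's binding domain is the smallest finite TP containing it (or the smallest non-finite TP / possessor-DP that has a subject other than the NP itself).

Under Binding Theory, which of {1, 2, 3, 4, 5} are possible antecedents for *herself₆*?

*herself* is an anaphor, so Principle A applies: it must be bound in its binding domain.
Binding domain of *herself₆*: the embedded TP, whose subject is [Tamar₃'s mentor]₄.
*Ingrid₁* does not c-command the anaphor → cannot bind it.
*[Ingrid₁'s neighbor]₂* c-commands the anaphor but is outside its binding domain → cannot satisfy Principle A.
*Tamar₃* does not c-command the anaphor → cannot bind it.
*[Tamar₃'s mentor]₄* c-commands the anaphor within its binding domain → licit binder.
*Priya₅* does not c-command the anaphor → cannot bind it.

{4}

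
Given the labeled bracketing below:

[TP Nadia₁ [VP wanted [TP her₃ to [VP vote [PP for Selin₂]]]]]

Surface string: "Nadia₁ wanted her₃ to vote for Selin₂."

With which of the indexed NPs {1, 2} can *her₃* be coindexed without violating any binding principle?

none

*her* is a pronoun, so Principle B applies: it must be free in its binding domain.
Binding domain of *her₃*: the matrix TP, whose subject is Nadia₁.
*Nadia₁* c-commands the pronoun within its binding domain → coindexation would violate Principle B.
*Selin₂*: the pronoun c-commands this R-expression → coindexation would violate Principle C on *Selin₂*.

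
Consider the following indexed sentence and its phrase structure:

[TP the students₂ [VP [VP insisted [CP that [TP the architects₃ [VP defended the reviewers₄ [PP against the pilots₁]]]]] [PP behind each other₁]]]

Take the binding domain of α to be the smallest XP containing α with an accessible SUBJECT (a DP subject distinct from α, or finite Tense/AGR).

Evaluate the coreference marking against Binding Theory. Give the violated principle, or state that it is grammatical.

The two coindexed NPs are *the pilots₁* and *each other₁*.
*each other₁* is an anaphor. Principle A requires it to be bound within its binding domain — the matrix TP, whose subject is the students₂.
Within that domain it is c-commanded by *the students₂*, which does not share its index.
*the pilots₁* does not c-command the anaphor at all.
The anaphor is unbound in its domain → Principle A violation.

Principle A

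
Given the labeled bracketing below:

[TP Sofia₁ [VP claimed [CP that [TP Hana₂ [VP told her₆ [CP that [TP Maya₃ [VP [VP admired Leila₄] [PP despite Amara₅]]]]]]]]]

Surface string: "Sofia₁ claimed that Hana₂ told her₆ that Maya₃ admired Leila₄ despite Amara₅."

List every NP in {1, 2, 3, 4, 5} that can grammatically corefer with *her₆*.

*her* is a pronoun, so Principle B applies: it must be free in its binding domain.
Binding domain of *her₆*: the embedded TP, whose subject is Hana₂.
*Sofia₁* c-commands the pronoun but from outside its binding domain, and is not c-commanded by it → coindexation permitted.
*Hana₂* c-commands the pronoun within its binding domain → coindexation would violate Principle B.
*Maya₃*: the pronoun c-commands this R-expression → coindexation would violate Principle C on *Maya₃*.
*Leila₄*: the pronoun c-commands this R-expression → coindexation would violate Principle C on *Leila₄*.
*Amara₅*: the pronoun c-commands this R-expression → coindexation would violate Principle C on *Amara₅*.

{1}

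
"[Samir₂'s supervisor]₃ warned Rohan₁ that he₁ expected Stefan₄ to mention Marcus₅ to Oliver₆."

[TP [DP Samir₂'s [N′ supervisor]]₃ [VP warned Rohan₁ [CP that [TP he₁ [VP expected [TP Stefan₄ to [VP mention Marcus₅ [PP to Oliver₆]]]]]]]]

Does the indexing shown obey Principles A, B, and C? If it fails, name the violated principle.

grammatical

The two coindexed NPs are *Rohan₁* and *he₁*.
*he₁* is a pronoun; nothing c-commands it within its binding domain (the embedded TP.), so Principle B holds trivially.
*Rohan₁* is an R-expression; *he₁* does not c-command it, and no other NP shares its index, so Principle C is satisfied.
All principles are respected.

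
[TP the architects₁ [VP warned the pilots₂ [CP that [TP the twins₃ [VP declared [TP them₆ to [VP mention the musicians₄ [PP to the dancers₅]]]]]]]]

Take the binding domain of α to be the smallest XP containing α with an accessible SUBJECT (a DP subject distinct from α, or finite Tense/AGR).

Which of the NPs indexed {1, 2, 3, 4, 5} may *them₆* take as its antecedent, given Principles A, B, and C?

{1, 2}

*them* is a pronoun, so Principle B applies: it must be free in its binding domain.
Binding domain of *them₆*: the embedded TP, whose subject is the twins₃.
*the architects₁* c-commands the pronoun but from outside its binding domain, and is not c-commanded by it → coindexation permitted.
*the pilots₂* c-commands the pronoun but from outside its binding domain, and is not c-commanded by it → coindexation permitted.
*the twins₃* c-commands the pronoun within its binding domain → coindexation would violate Principle B.
*the musicians₄*: the pronoun c-commands this R-expression → coindexation would violate Principle C on *the musicians₄*.
*the dancers₅*: the pronoun c-commands this R-expression → coindexation would violate Principle C on *the dancers₅*.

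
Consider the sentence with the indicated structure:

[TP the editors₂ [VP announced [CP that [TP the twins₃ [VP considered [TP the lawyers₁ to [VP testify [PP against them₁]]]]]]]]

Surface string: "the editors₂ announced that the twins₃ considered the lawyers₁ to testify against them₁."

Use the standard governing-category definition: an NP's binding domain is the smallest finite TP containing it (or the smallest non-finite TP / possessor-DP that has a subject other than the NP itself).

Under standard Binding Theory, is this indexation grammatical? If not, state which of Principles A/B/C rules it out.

The two coindexed NPs are *the lawyers₁* and *them₁*.
*them₁* is a pronoun. Its binding domain is the embedded TP, whose subject is the lawyers₁.
*the lawyers₁* c-commands it within that domain and carries the same index.
The pronoun is locally bound → Principle B violation.

Principle B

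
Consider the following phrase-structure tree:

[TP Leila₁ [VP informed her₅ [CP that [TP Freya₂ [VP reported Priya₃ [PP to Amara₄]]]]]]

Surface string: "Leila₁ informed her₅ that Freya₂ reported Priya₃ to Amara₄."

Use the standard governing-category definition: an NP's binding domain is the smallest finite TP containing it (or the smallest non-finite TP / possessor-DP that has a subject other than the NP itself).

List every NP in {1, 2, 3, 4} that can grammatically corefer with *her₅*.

*her* is a pronoun, so Principle B applies: it must be free in its binding domain.
Binding domain of *her₅*: the matrix TP, whose subject is Leila₁.
*Leila₁* c-commands the pronoun within its binding domain → coindexation would violate Principle B.
*Freya₂*: the pronoun c-commands this R-expression → coindexation would violate Principle C on *Freya₂*.
*Priya₃*: the pronoun c-commands this R-expression → coindexation would violate Principle C on *Priya₃*.
*Amara₄*: the pronoun c-commands this R-expression → coindexation would violate Principle C on *Amara₄*.

none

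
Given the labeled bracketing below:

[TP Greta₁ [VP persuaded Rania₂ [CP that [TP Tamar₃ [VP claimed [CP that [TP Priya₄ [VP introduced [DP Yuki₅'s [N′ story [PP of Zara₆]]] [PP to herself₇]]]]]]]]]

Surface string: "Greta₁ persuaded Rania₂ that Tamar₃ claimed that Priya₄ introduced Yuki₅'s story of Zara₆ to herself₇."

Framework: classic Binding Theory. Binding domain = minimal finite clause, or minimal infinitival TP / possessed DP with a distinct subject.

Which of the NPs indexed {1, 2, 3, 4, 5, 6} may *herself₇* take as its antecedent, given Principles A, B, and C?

*herself* is an anaphor, so Principle A applies: it must be bound in its binding domain.
Binding domain of *herself₇*: the embedded TP, whose subject is Priya₄.
*Greta₁* c-commands the anaphor but is outside its binding domain → cannot satisfy Principle A.
*Rania₂* c-commands the anaphor but is outside its binding domain → cannot satisfy Principle A.
*Tamar₃* c-commands the anaphor but is outside its binding domain → cannot satisfy Principle A.
*Priya₄* c-commands the anaphor within its binding domain → licit binder.
*Yuki₅* does not c-command the anaphor → cannot bind it.
*Zara₆* does not c-command the anaphor → cannot bind it.

{4}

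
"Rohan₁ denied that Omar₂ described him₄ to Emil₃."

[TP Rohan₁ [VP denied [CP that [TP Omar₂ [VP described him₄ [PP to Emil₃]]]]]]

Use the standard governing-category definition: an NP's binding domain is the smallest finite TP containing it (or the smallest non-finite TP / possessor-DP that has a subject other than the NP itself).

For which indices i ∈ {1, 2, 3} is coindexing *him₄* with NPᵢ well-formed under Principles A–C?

{1}

*him* is a pronoun, so Principle B applies: it must be free in its binding domain.
Binding domain of *him₄*: the embedded TP, whose subject is Omar₂.
*Rohan₁* c-commands the pronoun but from outside its binding domain, and is not c-commanded by it → coindexation permitted.
*Omar₂* c-commands the pronoun within its binding domain → coindexation would violate Principle B.
*Emil₃*: the pronoun c-commands this R-expression → coindexation would violate Principle C on *Emil₃*.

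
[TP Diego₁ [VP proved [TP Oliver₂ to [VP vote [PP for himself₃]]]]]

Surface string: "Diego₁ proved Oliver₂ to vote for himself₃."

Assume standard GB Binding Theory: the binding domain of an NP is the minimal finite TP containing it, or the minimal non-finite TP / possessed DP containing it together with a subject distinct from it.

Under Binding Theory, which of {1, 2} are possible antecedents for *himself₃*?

{2}

*himself* is an anaphor, so Principle A applies: it must be bound in its binding domain.
Binding domain of *himself₃*: the embedded TP, whose subject is Oliver₂.
*Diego₁* c-commands the anaphor but is outside its binding domain → cannot satisfy Principle A.
*Oliver₂* c-commands the anaphor within its binding domain → licit binder.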